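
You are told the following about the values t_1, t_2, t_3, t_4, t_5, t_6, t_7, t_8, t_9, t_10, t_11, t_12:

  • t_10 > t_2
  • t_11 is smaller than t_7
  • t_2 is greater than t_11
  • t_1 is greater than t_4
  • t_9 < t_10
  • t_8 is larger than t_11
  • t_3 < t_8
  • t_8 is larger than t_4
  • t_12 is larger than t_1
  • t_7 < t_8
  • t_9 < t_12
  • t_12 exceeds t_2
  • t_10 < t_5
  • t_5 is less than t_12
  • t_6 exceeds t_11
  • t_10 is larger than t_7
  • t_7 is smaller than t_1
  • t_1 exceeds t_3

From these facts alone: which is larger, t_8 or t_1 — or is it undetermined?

undetermined

Following every chain through t_1: above t_1 we get t_12; below t_1 we get t_4, t_11, t_7, t_3.
t_8 is not reached, and no chain runs the other way from t_8 to t_1.
So the given relations leave the order of t_1 and t_8 undetermined.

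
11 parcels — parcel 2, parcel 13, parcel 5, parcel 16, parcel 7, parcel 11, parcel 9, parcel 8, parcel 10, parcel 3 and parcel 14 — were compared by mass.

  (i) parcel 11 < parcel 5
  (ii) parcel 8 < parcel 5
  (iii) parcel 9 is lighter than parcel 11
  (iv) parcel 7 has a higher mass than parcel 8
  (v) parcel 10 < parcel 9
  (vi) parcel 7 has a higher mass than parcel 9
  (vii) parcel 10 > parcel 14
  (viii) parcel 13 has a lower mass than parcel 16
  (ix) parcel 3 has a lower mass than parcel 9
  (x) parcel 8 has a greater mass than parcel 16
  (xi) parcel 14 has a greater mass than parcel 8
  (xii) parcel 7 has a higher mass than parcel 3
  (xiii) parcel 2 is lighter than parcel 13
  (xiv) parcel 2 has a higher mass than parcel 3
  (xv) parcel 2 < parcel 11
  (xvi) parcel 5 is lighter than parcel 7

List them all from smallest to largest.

parcel 3 < parcel 2 < parcel 13 < parcel 16 < parcel 8 < parcel 14 < parcel 10 < parcel 9 < parcel 11 < parcel 5 < parcel 7

Nothing is placed below parcel 3, so it is least; from there parcel 3 < parcel 2; parcel 2 < parcel 13; parcel 13 < parcel 16; parcel 16 < parcel 8; parcel 8 < parcel 14; parcel 14 < parcel 10; parcel 10 < parcel 9; parcel 9 < parcel 11; parcel 11 < parcel 5; parcel 5 < parcel 7, each given directly.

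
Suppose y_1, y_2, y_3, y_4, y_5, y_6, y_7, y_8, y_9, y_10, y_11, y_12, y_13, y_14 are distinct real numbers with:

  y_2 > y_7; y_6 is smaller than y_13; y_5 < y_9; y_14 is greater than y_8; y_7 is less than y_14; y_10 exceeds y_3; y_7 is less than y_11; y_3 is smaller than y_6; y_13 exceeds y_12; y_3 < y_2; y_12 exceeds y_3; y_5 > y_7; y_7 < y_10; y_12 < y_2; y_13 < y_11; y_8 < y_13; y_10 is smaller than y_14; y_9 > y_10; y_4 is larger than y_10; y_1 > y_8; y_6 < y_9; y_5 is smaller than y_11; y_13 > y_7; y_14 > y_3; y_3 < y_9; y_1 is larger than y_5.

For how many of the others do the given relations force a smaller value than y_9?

From y_9 the given relations immediately reach y_3, y_6, y_10, y_5.
From those, y_7 — 5 in total.
No other element is forced below y_9 by the given relations, so the count is 5.

5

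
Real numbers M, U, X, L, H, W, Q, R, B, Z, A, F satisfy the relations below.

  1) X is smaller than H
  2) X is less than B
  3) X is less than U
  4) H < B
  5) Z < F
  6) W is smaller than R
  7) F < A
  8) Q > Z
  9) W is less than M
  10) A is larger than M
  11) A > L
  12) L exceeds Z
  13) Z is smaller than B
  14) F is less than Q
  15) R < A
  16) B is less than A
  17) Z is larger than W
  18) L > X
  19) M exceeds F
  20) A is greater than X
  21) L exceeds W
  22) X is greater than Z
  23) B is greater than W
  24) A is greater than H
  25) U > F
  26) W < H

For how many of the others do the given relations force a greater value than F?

4

From F the given relations immediately reach M, U, Q, A.
Nothing else is reachable above F; 4 in all.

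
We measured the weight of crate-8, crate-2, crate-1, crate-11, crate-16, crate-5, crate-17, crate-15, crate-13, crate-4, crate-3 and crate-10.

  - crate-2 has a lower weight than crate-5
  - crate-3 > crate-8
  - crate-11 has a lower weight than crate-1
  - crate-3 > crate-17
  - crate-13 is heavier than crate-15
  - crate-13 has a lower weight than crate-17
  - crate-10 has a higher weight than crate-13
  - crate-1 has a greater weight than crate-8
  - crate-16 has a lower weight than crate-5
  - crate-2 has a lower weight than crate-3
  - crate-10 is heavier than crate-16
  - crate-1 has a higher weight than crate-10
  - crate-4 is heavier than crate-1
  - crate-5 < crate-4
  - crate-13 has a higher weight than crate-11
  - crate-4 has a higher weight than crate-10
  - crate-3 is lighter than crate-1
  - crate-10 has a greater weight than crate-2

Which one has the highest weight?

crate-4

Chaining downward from crate-4: directly below it, crate-5, crate-10, crate-1; then crate-2, crate-11, crate-13, crate-16, crate-8, crate-3; then crate-15, crate-17.
That covers every other element, and nothing is given above crate-4, so crate-4 is the highest weight.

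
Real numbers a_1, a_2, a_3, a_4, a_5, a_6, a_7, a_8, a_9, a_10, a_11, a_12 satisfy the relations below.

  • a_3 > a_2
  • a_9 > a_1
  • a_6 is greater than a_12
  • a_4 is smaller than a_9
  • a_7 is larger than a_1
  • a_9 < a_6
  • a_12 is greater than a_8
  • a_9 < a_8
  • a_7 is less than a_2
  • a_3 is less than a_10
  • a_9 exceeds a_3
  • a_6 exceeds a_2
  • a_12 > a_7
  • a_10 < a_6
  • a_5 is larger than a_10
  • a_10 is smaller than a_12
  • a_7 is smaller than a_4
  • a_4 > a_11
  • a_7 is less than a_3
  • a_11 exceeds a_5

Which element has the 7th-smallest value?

a_11

Chaining the given pairs: a_1 < a_7 < a_2 < a_3 < a_10 < a_5 < a_11 < a_4 < a_9 < a_8 < a_12 < a_6.
Counting 7 from the smallest end gives a_11.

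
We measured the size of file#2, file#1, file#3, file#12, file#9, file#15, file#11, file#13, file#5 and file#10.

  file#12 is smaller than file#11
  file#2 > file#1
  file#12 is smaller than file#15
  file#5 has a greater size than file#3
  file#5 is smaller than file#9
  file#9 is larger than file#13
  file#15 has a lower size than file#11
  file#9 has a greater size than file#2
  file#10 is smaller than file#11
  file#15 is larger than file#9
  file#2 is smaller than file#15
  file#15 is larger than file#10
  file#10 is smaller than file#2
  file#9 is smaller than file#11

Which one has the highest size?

file#10 is not greatest since file#10 < file#11; file#13 is not greatest since file#13 < file#9; file#3 is not greatest since file#3 < file#5; file#1 is not greatest since file#1 < file#2; file#5 is not greatest since file#5 < file#9; file#2 is not greatest since file#2 < file#15; file#9 is not greatest since file#9 < file#15; file#12 is not greatest since file#12 < file#11; file#15 is not greatest since file#15 < file#11.
Only file#11 has nothing above it, so file#11 is the highest size.

file#11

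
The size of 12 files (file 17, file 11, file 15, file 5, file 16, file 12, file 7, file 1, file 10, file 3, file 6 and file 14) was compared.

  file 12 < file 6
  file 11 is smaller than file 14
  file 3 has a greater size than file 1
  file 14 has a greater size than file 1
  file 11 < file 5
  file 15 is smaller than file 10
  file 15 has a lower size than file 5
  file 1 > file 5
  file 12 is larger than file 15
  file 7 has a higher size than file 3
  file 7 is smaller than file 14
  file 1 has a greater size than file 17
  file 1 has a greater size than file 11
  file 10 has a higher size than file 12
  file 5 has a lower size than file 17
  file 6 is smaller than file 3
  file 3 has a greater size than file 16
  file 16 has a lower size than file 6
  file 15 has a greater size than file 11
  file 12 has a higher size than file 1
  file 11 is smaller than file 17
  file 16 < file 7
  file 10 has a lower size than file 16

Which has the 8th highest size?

file 1

Chaining the given pairs: file 11 < file 15 < file 5 < file 17 < file 1 < file 12 < file 10 < file 16 < file 6 < file 3 < file 7 < file 14.
The 8th largest is file 1.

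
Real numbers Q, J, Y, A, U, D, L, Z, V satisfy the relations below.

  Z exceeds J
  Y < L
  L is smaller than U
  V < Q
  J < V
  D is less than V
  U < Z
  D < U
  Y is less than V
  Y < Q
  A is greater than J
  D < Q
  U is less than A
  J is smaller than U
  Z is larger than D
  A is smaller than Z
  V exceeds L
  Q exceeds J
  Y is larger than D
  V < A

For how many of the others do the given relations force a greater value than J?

5

From J the given relations immediately reach V, U, A, Q, Z.
No other element is forced above J by the given relations, so the count is 5.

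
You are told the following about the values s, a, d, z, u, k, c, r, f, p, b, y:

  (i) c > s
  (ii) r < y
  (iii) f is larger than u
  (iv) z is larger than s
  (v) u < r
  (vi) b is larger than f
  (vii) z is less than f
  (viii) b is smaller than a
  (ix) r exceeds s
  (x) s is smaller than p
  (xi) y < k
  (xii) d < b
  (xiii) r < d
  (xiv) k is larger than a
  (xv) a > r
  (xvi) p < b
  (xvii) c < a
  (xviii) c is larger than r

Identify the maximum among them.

Chaining downward from k: directly below it, a, y; then r, c, b; then s, u, d, p, f; then z.
That covers every other element, and nothing is given above k, so k is the maximum.

k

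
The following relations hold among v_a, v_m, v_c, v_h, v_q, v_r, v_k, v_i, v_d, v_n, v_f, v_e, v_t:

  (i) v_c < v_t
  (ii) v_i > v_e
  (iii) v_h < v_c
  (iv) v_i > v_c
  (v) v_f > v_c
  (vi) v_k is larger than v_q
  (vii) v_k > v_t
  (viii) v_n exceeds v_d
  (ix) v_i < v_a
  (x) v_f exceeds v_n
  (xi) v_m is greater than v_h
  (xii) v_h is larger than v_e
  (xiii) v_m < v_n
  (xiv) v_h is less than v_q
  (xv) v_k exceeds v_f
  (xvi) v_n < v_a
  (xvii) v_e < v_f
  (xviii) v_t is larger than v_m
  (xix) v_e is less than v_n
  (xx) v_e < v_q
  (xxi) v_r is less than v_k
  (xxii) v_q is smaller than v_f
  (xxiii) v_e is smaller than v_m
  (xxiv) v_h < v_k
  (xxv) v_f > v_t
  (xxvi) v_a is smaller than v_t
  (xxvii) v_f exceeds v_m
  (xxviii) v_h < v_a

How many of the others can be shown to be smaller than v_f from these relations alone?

10

Directly below v_f: v_e, v_c, v_m, v_n, v_q, v_t.
One step further: v_h, v_d, v_a (9 so far).
One step further: v_i (10 so far).
Nothing else is reachable below v_f; 10 in all.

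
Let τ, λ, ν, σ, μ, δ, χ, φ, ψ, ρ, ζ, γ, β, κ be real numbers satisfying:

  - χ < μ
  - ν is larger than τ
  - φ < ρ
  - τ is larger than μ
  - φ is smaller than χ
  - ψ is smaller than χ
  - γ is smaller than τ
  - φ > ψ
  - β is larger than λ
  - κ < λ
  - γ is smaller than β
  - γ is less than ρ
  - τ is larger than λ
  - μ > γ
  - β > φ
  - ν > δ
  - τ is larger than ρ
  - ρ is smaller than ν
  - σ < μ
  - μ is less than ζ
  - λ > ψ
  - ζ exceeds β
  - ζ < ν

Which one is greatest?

σ is not greatest since σ < μ; κ is not greatest since κ < λ; γ is not greatest since γ < τ; ψ is not greatest since ψ < φ; φ is not greatest since φ < ρ; χ is not greatest since χ < μ; ρ is not greatest since ρ < τ; λ is not greatest since λ < β; δ is not greatest since δ < ν; μ is not greatest since μ < τ; β is not greatest since β < ζ; τ is not greatest since τ < ν; ζ is not greatest since ζ < ν.
Only ν has nothing above it, so ν is the greatest.

ν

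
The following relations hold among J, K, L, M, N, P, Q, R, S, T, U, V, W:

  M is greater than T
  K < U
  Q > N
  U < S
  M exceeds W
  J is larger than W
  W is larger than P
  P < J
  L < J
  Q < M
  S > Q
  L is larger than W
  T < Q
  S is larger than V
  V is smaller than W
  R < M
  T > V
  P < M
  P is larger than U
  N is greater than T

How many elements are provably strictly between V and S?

3

The relations place V below S. An element lies strictly between them when it is forced above V and also forced below S.
Above V: {T, W, N, L, Q, M, J}. Below S: {K, T, U, N, Q}.
Intersection: {T, N, Q} — 3.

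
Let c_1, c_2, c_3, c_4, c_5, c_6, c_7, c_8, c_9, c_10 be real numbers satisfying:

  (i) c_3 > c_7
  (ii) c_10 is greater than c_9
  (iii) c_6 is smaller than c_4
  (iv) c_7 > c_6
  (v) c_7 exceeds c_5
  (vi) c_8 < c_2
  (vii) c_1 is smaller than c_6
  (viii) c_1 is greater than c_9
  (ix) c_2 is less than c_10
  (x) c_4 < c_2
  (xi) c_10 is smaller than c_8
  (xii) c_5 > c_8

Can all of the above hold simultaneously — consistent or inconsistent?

Chaining the given relations yields c_2 < c_10 < c_8, so c_2 < c_8. But one relation states c_8 < c_2. These cannot both hold.

inconsistent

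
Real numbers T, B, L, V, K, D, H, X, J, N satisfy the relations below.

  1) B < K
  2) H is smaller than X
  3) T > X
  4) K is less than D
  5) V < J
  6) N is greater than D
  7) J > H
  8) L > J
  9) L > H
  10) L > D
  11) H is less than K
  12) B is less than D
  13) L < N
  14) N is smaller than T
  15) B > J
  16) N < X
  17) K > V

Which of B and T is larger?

T

B < K and K < D give B < D.
With D < L: B < K < D < L.
With L < N: B < K < D < L < N.
With N < X: B < K < D < L < N < X.
With X < T: B < K < D < L < N < X < T.
So B < T; T is the larger of the two.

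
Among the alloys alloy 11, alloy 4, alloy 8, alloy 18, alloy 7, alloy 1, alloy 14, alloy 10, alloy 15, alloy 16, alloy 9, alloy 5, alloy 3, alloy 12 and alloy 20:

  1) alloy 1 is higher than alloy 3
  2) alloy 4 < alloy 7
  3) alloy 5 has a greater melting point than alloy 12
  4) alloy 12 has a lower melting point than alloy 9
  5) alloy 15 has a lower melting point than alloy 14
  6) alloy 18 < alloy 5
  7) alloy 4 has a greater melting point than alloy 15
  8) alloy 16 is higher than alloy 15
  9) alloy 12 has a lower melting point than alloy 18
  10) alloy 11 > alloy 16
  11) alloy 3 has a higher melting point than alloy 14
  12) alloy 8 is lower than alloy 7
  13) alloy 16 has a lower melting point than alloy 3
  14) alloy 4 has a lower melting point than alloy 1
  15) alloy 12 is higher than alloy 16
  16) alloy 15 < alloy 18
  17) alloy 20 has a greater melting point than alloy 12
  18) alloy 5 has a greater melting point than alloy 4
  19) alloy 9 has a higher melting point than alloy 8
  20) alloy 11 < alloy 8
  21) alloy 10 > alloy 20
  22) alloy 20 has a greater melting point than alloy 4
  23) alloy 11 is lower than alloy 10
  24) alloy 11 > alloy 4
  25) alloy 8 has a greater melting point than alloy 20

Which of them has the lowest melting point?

alloy 15

alloy 14 is not least since alloy 15 < alloy 14; alloy 16 is not least since alloy 15 < alloy 16; alloy 12 is not least since alloy 16 < alloy 12; alloy 4 is not least since alloy 15 < alloy 4; alloy 18 is not least since alloy 15 < alloy 18; alloy 11 is not least since alloy 4 < alloy 11; alloy 20 is not least since alloy 12 < alloy 20; alloy 3 is not least since alloy 16 < alloy 3; alloy 8 is not least since alloy 20 < alloy 8; alloy 1 is not least since alloy 4 < alloy 1; alloy 9 is not least since alloy 8 < alloy 9; alloy 10 is not least since alloy 11 < alloy 10; alloy 5 is not least since alloy 18 < alloy 5; alloy 7 is not least since alloy 8 < alloy 7.
Only alloy 15 has nothing below it, so alloy 15 is the lowest melting point.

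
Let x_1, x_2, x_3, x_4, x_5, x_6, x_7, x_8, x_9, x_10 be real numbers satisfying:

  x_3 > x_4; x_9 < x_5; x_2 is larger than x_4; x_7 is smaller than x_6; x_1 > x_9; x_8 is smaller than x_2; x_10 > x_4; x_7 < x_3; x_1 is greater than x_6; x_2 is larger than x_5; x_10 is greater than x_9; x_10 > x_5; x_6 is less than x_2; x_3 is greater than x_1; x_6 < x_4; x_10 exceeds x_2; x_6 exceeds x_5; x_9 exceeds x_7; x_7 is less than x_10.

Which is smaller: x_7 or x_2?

x_7

Link the given pairs in sequence: x_7 < x_9; x_9 < x_5; x_5 < x_6; x_6 < x_4; x_4 < x_2.
Together: x_7 < x_9 < x_5 < x_6 < x_4 < x_2.
So x_7 < x_2; x_7 is the smaller of the two.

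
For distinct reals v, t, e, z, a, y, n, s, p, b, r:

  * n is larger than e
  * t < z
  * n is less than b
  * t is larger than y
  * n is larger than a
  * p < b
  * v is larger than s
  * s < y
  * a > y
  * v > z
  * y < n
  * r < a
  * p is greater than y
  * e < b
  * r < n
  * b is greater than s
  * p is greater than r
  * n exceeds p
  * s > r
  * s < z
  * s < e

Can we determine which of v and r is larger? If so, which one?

The relevant relations are r < s; s < y; y < t; t < z; z < v.
Chaining these gives r < s < y < t < z < v.
So v is larger.

v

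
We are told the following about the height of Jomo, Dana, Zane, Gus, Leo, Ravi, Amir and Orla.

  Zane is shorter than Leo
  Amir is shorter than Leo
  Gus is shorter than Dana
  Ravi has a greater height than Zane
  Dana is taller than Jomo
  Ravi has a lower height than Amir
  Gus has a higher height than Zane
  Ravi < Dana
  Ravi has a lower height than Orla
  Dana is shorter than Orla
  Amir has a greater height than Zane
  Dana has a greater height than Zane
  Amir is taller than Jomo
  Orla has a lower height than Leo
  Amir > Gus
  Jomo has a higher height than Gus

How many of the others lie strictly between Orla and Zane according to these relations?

The relations place Zane below Orla. An element lies strictly between them when it is forced above Zane and also forced below Orla.
Above Zane: {Ravi, Gus, Jomo, Dana, Amir, Leo}. Below Orla: {Ravi, Gus, Jomo, Dana}.
Intersection: {Ravi, Gus, Jomo, Dana} — 4.

4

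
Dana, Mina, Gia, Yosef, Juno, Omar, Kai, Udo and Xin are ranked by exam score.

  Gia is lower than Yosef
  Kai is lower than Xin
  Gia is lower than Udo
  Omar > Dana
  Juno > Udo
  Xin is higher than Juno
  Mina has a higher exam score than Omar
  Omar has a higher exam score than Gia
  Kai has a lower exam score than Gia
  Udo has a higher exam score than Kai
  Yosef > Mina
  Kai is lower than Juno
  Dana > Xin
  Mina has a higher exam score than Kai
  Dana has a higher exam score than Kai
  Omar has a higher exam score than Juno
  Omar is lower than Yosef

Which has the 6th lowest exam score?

Chaining the given pairs: Kai < Gia < Udo < Juno < Xin < Dana < Omar < Mina < Yosef.
The 6th smallest is Dana.

Dana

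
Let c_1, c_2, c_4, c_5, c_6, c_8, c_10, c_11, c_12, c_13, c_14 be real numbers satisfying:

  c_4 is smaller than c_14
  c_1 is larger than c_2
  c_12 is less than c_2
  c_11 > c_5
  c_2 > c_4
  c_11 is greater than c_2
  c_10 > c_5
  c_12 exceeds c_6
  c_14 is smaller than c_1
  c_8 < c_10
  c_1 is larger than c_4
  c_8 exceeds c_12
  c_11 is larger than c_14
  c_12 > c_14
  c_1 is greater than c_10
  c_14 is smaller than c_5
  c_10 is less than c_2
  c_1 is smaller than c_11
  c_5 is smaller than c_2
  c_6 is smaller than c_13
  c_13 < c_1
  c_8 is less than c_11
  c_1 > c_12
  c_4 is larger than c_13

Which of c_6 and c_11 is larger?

c_11

c_6 < c_13 and c_13 < c_4 give c_6 < c_4.
Then c_4 < c_14 extends the chain to c_14.
Then c_14 < c_12 extends the chain to c_12.
Then c_12 < c_8 extends the chain to c_8.
With c_8 < c_10: c_6 < c_13 < c_4 < c_14 < c_12 < c_8 < c_10.
Then c_10 < c_2 extends the chain to c_2.
With c_2 < c_1: c_6 < c_13 < c_4 < c_14 < c_12 < c_8 < c_10 < c_2 < c_1.
Then c_1 < c_11 extends the chain to c_11.
So c_6 < c_11; c_11 is the larger of the two.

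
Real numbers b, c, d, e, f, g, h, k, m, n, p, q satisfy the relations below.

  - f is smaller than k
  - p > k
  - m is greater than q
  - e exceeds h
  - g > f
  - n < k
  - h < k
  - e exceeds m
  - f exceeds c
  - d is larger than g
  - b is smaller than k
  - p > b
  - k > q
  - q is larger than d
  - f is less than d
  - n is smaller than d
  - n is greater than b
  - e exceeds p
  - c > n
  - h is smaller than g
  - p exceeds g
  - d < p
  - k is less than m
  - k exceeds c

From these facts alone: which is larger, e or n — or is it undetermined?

Chaining the given relations: n < c < f < g < d < q < k < p < e.
So e is larger.

e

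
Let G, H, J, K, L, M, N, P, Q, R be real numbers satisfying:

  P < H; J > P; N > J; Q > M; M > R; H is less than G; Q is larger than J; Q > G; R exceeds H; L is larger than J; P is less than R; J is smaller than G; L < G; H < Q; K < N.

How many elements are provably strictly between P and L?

Chaining upward from P reaches: H, J, R, G, M, N, Q.
Chaining downward from L reaches: J.
Strictly between P and L are those in both lists: J — 1 element.

1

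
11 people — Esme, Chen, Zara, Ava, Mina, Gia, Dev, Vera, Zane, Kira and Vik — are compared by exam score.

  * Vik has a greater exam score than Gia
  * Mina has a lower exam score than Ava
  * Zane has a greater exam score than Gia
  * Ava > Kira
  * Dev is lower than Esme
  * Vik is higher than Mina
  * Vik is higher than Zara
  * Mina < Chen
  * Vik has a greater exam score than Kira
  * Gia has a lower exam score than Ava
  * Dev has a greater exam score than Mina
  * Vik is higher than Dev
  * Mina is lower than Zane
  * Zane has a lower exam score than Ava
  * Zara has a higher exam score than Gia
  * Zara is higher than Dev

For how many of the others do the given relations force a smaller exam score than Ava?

4

The elements the relations force below Ava are Gia, Mina, Kira, Zane — no chain reaches any other.
That is 4.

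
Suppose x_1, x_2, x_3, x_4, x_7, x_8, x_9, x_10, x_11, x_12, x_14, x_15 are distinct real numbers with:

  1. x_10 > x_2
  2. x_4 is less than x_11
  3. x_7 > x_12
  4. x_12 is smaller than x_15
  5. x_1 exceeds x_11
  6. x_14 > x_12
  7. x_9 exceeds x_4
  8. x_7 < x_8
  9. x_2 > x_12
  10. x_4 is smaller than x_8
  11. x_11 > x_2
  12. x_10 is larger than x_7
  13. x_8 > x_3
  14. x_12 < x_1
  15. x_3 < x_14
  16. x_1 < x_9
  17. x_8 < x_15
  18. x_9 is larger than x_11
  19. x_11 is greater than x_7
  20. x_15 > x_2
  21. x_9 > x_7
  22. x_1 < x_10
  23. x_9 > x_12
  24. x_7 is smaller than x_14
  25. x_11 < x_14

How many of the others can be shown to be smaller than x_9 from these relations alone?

6

From x_9 the given relations immediately reach x_4, x_12, x_7, x_11, x_1.
From those, x_2 — 6 in total.
No other element is forced below x_9 by the given relations, so the count is 6.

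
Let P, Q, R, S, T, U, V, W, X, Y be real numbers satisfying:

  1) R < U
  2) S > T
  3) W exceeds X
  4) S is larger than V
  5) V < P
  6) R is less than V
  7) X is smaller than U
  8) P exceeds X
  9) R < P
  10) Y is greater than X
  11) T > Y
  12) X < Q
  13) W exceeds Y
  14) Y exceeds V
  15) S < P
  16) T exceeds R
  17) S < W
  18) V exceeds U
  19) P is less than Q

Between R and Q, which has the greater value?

Q

Link the given pairs in sequence: R < U; U < V; V < Y; Y < T; T < S; S < P; P < Q.
Chaining these gives R < U < V < Y < T < S < P < Q.
So R < Q; Q is the larger of the two.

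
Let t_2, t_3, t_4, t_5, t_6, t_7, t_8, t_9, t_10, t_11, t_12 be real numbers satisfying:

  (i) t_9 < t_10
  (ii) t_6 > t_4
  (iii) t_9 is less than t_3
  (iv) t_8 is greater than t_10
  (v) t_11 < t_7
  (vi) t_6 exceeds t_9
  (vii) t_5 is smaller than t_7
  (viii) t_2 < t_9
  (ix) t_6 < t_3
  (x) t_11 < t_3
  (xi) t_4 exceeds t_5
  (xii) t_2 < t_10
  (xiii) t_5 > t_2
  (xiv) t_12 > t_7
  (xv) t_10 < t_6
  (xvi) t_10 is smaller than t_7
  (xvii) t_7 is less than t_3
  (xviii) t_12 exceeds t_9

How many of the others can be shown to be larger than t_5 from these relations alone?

From t_5 the given relations immediately reach t_4, t_7.
From those, t_6, t_3, t_12 — 5 in total.
Nothing else is reachable above t_5; 5 in all.

5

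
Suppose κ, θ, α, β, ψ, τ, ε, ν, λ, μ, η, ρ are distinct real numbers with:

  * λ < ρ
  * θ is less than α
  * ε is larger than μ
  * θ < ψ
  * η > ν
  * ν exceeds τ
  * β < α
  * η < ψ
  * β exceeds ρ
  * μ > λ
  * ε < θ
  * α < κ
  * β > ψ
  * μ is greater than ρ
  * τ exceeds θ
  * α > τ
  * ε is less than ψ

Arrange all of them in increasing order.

λ < ρ < μ < ε < θ < τ < ν < η < ψ < β < α < κ

The consecutive links are each given: λ < ρ; ρ < μ; μ < ε; ε < θ; θ < τ; τ < ν; ν < η; η < ψ; ψ < β; β < α; α < κ.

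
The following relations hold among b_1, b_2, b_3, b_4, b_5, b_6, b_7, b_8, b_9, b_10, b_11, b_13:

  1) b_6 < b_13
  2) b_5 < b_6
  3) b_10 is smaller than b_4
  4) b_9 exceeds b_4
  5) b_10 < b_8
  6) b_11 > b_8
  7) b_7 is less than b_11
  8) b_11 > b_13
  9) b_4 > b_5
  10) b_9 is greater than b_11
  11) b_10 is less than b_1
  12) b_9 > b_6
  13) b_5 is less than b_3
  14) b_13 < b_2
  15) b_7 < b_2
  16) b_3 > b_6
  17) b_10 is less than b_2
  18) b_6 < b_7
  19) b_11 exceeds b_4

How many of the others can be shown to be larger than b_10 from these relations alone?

6

The elements the relations force above b_10 are b_1, b_4, b_8, b_11, b_9, b_2 — no chain reaches any other.
That is 6.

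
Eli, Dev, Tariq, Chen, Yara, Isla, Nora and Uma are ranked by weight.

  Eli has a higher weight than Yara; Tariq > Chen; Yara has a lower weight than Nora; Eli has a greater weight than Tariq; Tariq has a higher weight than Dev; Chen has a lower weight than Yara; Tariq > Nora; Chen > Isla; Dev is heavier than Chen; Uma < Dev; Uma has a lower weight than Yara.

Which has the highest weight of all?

Eli

Chaining downward from Eli: directly below it, Yara, Tariq; then Uma, Chen, Nora, Dev; then Isla.
That covers every other element, and nothing is given above Eli, so Eli is the highest weight.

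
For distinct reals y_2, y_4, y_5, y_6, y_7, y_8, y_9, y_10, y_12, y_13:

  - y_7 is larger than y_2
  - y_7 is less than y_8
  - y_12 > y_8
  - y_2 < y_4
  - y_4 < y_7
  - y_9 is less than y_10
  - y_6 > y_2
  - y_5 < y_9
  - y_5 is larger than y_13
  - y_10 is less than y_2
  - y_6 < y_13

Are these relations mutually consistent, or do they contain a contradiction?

Chaining the given relations yields y_6 < y_13 < y_5 < y_9 < y_10 < y_2, so y_6 < y_2. But one relation states y_2 < y_6. These cannot both hold.

inconsistent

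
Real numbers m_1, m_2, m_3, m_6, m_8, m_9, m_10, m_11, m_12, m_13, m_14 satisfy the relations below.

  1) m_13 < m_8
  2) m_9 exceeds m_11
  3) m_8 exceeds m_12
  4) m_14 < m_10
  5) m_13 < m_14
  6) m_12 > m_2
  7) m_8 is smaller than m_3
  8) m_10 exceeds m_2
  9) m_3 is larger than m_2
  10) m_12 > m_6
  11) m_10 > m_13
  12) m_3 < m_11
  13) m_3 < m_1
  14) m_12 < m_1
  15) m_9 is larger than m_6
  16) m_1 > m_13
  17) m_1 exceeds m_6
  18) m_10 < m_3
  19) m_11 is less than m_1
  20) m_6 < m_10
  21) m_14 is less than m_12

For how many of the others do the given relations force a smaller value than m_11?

8

The elements the relations force below m_11 are m_13, m_6, m_2, m_14, m_10, m_12, m_8, m_3 — no chain reaches any other.
That is 8.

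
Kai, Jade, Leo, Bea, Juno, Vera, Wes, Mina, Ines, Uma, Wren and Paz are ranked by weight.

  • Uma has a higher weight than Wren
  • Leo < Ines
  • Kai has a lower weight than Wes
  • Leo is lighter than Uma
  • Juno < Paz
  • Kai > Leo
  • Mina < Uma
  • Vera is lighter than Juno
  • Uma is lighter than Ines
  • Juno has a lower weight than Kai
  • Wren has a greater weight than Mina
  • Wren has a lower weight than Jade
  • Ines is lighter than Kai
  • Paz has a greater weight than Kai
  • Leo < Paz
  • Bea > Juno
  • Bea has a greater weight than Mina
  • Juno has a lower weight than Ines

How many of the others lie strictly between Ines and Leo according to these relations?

Chaining upward from Leo reaches: Uma, Kai, Wes, Paz.
Chaining downward from Ines reaches: Vera, Juno, Mina, Wren, Uma.
Strictly between Leo and Ines are those in both lists: Uma — 1 element.

1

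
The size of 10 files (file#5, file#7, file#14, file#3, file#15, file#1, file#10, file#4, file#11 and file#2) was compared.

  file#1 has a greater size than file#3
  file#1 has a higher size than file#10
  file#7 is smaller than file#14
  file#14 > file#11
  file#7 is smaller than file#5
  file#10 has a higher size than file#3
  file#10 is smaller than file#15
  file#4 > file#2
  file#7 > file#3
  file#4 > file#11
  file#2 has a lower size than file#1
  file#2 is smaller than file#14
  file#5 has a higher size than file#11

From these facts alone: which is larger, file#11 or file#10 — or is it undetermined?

Following every chain through file#11: above file#11 we get file#4, file#5, file#14.
file#10 is not reached, and no chain runs the other way from file#10 to file#11.
So the given relations leave the order of file#11 and file#10 undetermined.

undetermined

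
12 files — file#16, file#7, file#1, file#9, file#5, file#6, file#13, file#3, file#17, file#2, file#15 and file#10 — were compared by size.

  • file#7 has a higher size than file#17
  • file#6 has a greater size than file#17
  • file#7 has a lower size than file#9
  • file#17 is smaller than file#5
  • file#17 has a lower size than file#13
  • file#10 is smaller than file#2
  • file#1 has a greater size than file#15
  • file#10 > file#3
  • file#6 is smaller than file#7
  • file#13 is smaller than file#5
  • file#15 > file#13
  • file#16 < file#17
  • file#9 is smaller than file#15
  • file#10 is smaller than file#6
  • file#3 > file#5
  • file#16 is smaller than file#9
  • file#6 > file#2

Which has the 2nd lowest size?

Chaining the given pairs: file#16 < file#17 < file#13 < file#5 < file#3 < file#10 < file#2 < file#6 < file#7 < file#9 < file#15 < file#1.
The 2nd smallest is file#17.

file#17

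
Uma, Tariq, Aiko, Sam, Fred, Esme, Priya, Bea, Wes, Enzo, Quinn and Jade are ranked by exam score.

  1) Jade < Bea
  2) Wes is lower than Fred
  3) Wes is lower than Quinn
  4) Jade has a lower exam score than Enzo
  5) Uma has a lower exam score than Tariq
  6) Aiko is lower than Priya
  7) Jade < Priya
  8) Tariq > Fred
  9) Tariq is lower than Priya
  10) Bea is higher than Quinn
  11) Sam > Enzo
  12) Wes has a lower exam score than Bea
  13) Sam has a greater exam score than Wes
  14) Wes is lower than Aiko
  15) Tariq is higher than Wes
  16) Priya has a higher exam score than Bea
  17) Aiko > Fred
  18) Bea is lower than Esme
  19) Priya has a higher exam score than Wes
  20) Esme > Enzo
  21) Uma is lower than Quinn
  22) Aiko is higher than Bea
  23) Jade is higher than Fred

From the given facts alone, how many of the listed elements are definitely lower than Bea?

From Bea the given relations immediately reach Wes, Jade, Quinn.
From those, Uma, Fred — 5 in total.
Nothing else is reachable below Bea; 5 in all.

5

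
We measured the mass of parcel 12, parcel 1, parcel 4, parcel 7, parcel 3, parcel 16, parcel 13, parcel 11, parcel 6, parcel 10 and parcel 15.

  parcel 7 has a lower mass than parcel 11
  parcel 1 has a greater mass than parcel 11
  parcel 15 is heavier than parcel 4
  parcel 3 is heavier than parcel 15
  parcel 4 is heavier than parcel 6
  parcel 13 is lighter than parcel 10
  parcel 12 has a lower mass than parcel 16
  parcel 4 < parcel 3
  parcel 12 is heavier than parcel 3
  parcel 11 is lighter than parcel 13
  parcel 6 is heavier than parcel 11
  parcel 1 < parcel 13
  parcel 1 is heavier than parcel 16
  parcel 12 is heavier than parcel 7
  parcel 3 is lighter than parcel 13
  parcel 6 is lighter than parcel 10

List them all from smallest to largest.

Nothing is placed below parcel 7, so it is least; from there parcel 7 < parcel 11; parcel 11 < parcel 6; parcel 6 < parcel 4; parcel 4 < parcel 15; parcel 15 < parcel 3; parcel 3 < parcel 12; parcel 12 < parcel 16; parcel 16 < parcel 1; parcel 1 < parcel 13; parcel 13 < parcel 10, each given directly.

parcel 7 < parcel 11 < parcel 6 < parcel 4 < parcel 15 < parcel 3 < parcel 12 < parcel 16 < parcel 1 < parcel 13 < parcel 10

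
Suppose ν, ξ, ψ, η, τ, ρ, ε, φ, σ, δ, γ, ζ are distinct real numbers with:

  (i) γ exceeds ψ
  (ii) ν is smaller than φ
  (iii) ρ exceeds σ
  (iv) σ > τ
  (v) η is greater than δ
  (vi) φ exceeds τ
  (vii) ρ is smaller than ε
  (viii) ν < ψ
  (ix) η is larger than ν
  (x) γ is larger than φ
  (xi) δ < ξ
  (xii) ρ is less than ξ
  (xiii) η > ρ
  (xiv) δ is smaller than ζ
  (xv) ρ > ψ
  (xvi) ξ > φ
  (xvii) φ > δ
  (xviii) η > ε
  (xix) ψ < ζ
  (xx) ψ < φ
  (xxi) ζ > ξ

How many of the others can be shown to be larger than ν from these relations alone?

8

From ν the given relations immediately reach ψ, φ, η.
From those, ρ, γ, ξ, ζ — 7 in total.
From those, ε — 8 in total.
No other element is forced above ν by the given relations, so the count is 8.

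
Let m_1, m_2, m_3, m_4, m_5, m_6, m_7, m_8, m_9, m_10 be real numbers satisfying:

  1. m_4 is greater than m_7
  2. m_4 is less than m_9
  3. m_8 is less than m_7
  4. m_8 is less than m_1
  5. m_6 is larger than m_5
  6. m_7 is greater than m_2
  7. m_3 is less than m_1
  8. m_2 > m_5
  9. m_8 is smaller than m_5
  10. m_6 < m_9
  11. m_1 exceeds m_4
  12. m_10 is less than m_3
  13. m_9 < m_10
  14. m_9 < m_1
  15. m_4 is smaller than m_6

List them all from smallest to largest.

m_8 < m_5 < m_2 < m_7 < m_4 < m_6 < m_9 < m_10 < m_3 < m_1

Each adjacent pair is fixed by a given relation: m_8 < m_5; m_5 < m_2; m_2 < m_7; m_7 < m_4; m_4 < m_6; m_6 < m_9; m_9 < m_10; m_10 < m_3; m_3 < m_1. Chaining them end to end gives the full order.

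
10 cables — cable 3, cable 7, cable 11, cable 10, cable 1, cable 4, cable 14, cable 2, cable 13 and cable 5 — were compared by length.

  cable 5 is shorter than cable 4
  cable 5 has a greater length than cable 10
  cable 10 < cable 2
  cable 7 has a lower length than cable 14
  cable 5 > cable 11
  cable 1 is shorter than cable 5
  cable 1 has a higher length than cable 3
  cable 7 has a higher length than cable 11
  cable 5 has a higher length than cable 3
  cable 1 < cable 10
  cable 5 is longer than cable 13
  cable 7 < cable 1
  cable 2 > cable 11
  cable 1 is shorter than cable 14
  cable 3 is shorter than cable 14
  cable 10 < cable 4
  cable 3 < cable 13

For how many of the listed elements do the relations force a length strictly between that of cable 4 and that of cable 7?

Chaining upward from cable 7 reaches: cable 1, cable 10, cable 14, cable 5, cable 2.
Chaining downward from cable 4 reaches: cable 11, cable 3, cable 13, cable 1, cable 10, cable 5.
Strictly between cable 7 and cable 4 are those in both lists: cable 1, cable 10, cable 5 — 3 elements.

3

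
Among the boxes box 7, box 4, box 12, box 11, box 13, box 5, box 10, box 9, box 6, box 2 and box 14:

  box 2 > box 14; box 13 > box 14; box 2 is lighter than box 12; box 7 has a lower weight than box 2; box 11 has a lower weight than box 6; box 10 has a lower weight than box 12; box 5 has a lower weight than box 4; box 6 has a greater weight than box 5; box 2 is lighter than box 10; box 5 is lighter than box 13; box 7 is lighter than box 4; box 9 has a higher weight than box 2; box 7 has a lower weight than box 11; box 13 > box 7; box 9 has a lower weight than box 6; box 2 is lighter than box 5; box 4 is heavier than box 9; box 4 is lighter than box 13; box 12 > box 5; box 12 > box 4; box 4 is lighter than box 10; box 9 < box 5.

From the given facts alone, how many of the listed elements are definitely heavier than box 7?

The elements the relations force above box 7 are box 2, box 9, box 5, box 4, box 10, box 13, box 12, box 11, box 6 — no chain reaches any other.
That is 9.

9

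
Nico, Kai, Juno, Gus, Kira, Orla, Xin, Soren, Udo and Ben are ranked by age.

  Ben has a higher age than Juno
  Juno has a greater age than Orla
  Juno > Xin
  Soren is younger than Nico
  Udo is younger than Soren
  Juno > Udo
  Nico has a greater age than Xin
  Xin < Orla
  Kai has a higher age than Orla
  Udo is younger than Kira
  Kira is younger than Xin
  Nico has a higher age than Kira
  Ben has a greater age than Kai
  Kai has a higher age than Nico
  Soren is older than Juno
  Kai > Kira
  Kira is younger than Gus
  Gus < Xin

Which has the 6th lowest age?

Juno

The consecutive relations fix a unique order: Udo < Kira < Gus < Xin < Orla < Juno < Soren < Nico < Kai < Ben.
The 6th smallest is Juno.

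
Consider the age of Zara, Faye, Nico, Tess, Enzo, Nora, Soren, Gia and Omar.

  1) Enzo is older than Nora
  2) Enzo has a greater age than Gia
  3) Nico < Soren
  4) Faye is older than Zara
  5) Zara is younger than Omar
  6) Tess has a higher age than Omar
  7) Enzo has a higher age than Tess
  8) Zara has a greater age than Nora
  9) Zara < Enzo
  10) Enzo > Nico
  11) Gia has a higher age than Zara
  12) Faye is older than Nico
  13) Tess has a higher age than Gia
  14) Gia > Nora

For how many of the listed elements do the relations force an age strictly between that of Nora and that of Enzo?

Chaining upward from Nora reaches: Zara, Omar, Gia, Tess, Faye.
Chaining downward from Enzo reaches: Nico, Zara, Omar, Gia, Tess.
Strictly between Nora and Enzo are those in both lists: Zara, Omar, Gia, Tess — 4 elements.

4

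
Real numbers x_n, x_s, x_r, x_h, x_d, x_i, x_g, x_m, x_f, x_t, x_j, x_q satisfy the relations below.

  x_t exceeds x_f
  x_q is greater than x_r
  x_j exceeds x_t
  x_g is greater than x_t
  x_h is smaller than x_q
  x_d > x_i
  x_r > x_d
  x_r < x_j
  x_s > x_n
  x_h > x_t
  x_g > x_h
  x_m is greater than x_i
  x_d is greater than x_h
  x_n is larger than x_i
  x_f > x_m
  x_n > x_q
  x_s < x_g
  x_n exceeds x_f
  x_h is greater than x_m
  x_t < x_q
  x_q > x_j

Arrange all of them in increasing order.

Nothing is placed below x_i, so it is least; from there x_i < x_m; x_m < x_f; x_f < x_t; x_t < x_h; x_h < x_d; x_d < x_r; x_r < x_j; x_j < x_q; x_q < x_n; x_n < x_s; x_s < x_g, each given directly.

x_i < x_m < x_f < x_t < x_h < x_d < x_r < x_j < x_q < x_n < x_s < x_g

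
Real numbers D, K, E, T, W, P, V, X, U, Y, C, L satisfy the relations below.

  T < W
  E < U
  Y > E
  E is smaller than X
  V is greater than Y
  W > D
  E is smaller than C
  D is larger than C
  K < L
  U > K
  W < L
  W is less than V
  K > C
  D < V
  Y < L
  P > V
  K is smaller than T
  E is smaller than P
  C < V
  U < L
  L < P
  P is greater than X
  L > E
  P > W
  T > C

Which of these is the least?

Chaining upward from E: directly above it, C, Y, X, U, L, P; then D, K, T, V; then W.
That covers every other element, and nothing is given below E, so E is the least.

E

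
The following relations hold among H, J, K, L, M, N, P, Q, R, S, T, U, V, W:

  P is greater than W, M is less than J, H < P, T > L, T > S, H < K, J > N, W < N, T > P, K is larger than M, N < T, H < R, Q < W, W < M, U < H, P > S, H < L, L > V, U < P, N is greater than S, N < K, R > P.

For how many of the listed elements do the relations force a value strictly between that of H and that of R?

1

Chaining upward from H reaches: L, P, K, T.
Chaining downward from R reaches: U, S, Q, W, P.
Strictly between H and R are those in both lists: P — 1 element.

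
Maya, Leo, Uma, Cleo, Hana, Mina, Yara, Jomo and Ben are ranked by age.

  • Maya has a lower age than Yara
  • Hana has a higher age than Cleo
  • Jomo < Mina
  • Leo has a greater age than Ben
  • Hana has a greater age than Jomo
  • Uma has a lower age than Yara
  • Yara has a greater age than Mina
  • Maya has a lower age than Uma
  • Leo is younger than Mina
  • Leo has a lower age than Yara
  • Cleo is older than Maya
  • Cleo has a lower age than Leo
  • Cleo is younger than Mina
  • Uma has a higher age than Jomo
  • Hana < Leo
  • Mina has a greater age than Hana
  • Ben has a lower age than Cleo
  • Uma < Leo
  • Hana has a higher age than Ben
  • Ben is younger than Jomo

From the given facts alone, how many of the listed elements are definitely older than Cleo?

From Cleo the given relations immediately reach Hana, Leo, Mina.
From those, Yara — 4 in total.
No other element is forced above Cleo by the given relations, so the count is 4.

4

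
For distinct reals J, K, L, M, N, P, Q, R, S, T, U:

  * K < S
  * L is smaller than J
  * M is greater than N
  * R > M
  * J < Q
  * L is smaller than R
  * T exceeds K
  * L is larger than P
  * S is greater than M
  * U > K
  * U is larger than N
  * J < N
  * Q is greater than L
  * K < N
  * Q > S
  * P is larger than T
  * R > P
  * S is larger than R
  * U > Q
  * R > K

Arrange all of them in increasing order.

Each adjacent pair is fixed by a given relation: K < T; T < P; P < L; L < J; J < N; N < M; M < R; R < S; S < Q; Q < U. Chaining them end to end gives the full order.

K < T < P < L < J < N < M < R < S < Q < U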